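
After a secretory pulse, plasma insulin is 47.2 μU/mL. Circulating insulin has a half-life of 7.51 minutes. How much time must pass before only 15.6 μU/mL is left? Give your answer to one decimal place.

Fraction remaining = 15.6/47.2 ≈ 0.33051.
n = log₂(47.2/15.6) = ln(3.0256)/ln 2 ≈ 1.5972 half-lives.
t = n × t½ = 1.5972 × 7.51 ≈ 11.995 minutes.

12.0 minutes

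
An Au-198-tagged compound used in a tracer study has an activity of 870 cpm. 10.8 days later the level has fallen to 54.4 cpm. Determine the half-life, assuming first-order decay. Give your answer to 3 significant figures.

2.70 days

A/A₀ = 54.4/870 ≈ 0.062529.
n = log₂(15.993) ≈ 3.9993 half-lives elapsed in 10.8 days.
t½ = 10.8/3.9993 ≈ 2.7004 days.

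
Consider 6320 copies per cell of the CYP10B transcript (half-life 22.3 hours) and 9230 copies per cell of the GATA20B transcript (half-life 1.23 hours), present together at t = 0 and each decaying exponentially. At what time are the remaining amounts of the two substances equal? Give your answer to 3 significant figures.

0.711 hours

Set 6320·(1/2)^(t/22.3) = 9230·(1/2)^(t/1.23).
Taking log₂: log₂(6320/9230) = t·(1/22.3 − 1/1.23).
log₂(0.68472) = -0.54641; 1/22.3 − 1/1.23 = -0.76817.
t = -0.54641 / -0.76817 ≈ 0.71131 hours.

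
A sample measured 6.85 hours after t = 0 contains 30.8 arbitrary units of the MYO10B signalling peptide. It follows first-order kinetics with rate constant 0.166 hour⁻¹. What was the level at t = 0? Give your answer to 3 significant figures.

96.0 arbitrary units

t½ = ln 2 / λ = 0.69315 / 0.166 ≈ 4.1756 hours.
Number of half-lives elapsed: n = 6.85/4.1756 ≈ 1.6405.
A₀ = A × 2^n = 30.8 × 2^1.6405 = 30.8 × 3.1177 ≈ 96.026 arbitrary units.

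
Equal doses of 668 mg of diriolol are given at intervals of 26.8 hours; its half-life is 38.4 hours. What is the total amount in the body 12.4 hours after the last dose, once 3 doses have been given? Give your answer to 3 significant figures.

The 3 doses were given 66, 39.2, 12.4 hours ago.
Total = 668·(1/2)^(66/38.4) + 668·(1/2)^(39.2/38.4) + 668·(1/2)^(12.4/38.4)
      = 202.95 + 329.21 + 534.03 ≈ 1066.2 mg.

1070 mg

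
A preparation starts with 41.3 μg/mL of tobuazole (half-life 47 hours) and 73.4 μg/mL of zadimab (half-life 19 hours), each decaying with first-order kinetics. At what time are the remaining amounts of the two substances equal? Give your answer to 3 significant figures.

26.5 hours

Set 41.3·(1/2)^(t/47) = 73.4·(1/2)^(t/19).
Taking log₂: log₂(41.3/73.4) = t·(1/47 − 1/19).
log₂(0.56267) = -0.82964; 1/47 − 1/19 = -0.031355.
t = -0.82964 / -0.031355 ≈ 26.46 hours.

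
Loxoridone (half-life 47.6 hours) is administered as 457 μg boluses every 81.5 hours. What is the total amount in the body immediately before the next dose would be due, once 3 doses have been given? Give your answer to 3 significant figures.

The 3 doses were given 244.5, 163, 81.5 hours ago.
Total = 457·(1/2)^(244.5/47.6) + 457·(1/2)^(163/47.6) + 457·(1/2)^(81.5/47.6)
      = 12.991 + 42.568 + 139.48 ≈ 195.03 μg.

195 μg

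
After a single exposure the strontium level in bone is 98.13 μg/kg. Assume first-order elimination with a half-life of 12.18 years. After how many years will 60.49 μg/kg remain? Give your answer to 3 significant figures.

8.50 years

Fraction remaining = 60.49/98.13 ≈ 0.61643.
n = log₂(98.13/60.49) = ln(1.6223)/ln 2 ≈ 0.698 half-lives.
t = n × t½ = 0.698 × 12.18 ≈ 8.5016 years.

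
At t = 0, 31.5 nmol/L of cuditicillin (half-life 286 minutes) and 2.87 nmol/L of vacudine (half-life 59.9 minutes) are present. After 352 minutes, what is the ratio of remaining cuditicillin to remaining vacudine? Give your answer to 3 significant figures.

275

cuditicillin: 31.5 × (1/2)^(352/286) = 31.5 × (1/2)^1.2308 ≈ 13.422 nmol/L.
vacudine: 2.87 × (1/2)^(352/59.9) = 2.87 × (1/2)^5.8765 ≈ 0.048853 nmol/L.
Ratio ≈ 13.422 / 0.048853 ≈ 274.74.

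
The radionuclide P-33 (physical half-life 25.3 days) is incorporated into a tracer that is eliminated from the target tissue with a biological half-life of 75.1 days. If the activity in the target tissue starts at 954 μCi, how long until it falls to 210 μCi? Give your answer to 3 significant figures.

1/t_eff = 1/t_phys + 1/t_biol = 1/25.3 + 1/75.1 = 0.052841 per day.
t_eff = 25.3 × 75.1 / (25.3 + 75.1) ≈ 18.925 days.
n = log₂(954/210) ≈ 2.1836; t = 2.1836 × 18.925 ≈ 41.324 days.

41.3 days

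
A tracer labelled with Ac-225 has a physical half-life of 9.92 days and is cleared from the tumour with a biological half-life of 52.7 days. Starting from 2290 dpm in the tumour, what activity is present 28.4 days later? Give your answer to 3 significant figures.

217 dpm

1/t_eff = 1/t_phys + 1/t_biol = 1/9.92 + 1/52.7 = 0.11978 per day.
t_eff = 9.92 × 52.7 / (9.92 + 52.7) ≈ 8.3485 days.
Remaining = 2290 × (1/2)^(28.4/8.3485) = 2290 × (1/2)^3.4018 ≈ 216.67 dpm.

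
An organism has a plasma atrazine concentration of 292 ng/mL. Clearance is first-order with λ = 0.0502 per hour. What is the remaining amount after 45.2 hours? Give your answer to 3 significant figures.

t½ = ln 2 / λ = 0.69315 / 0.0502 ≈ 13.808 hours.
Number of half-lives: n = 45.2/13.808 ≈ 3.2735.
Remaining = 292 × (1/2)^3.2735 = 292 × 0.10341 ≈ 30.196 ng/mL.

30.2 ng/mL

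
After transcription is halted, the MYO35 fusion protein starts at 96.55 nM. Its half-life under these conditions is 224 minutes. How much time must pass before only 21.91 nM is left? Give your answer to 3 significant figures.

Fraction remaining = 21.91/96.55 ≈ 0.22693.
n = log₂(96.55/21.91) = ln(4.4067)/ln 2 ≈ 2.1397 half-lives.
t = n × t½ = 2.1397 × 224 ≈ 479.29 minutes.

479 minutes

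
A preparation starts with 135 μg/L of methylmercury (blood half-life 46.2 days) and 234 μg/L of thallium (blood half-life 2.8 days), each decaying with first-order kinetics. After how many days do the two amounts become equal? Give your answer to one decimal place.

Set 135·(1/2)^(t/46.2) = 234·(1/2)^(t/2.8).
Taking log₂: log₂(135/234) = t·(1/46.2 − 1/2.8).
log₂(0.57692) = -0.79355; 1/46.2 − 1/2.8 = -0.3355.
t = -0.79355 / -0.3355 ≈ 2.3653 days.

2.4 days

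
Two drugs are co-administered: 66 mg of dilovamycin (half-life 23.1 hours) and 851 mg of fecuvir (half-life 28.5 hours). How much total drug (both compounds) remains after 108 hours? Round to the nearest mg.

dilovamycin: 66 × (1/2)^(108/23.1) = 66 × (1/2)^4.6753 ≈ 2.583 mg.
fecuvir: 851 × (1/2)^(108/28.5) = 851 × (1/2)^3.7895 ≈ 61.544 mg.
Total = 2.583 + 61.544 ≈ 64.127 mg.

64 mg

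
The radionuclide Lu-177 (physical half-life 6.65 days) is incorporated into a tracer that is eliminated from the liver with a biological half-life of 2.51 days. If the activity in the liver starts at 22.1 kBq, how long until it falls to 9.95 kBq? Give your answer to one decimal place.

2.1 days

1/t_eff = 1/t_phys + 1/t_biol = 1/6.65 + 1/2.51 = 0.54878 per day.
t_eff = 6.65 × 2.51 / (6.65 + 2.51) ≈ 1.8222 days.
n = log₂(22.1/9.95) ≈ 1.1513; t = 1.1513 × 1.8222 ≈ 2.0979 days.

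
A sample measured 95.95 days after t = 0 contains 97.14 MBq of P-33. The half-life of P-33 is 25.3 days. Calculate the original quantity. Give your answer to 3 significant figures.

Number of half-lives elapsed: n = 95.95/25.3 ≈ 3.7925.
A₀ = A × 2^n = 97.14 × 2^3.7925 = 97.14 × 13.856 ≈ 1346 MBq.

1350 MBq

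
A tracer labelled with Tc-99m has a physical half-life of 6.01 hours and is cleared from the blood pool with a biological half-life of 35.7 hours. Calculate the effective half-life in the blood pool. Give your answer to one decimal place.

1/t_eff = 1/t_phys + 1/t_biol = 1/6.01 + 1/35.7 = 0.1944 per hour.
t_eff = 6.01 × 35.7 / (6.01 + 35.7) ≈ 5.144 hours.

5.1 hours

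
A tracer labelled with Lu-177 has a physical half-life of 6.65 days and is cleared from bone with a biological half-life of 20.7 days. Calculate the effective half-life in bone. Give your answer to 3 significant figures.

1/t_eff = 1/t_phys + 1/t_biol = 1/6.65 + 1/20.7 = 0.19869 per day.
t_eff = 6.65 × 20.7 / (6.65 + 20.7) ≈ 5.0331 days.

5.03 days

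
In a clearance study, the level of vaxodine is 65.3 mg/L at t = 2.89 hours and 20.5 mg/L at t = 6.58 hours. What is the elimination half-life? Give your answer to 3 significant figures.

Over Δt = 6.58 − 2.89 = 3.69 hours, the level fell by a factor of 65.3/20.5 ≈ 3.1854.
n = log₂(3.1854) ≈ 1.6715 half-lives, so t½ = 3.69/1.6715 ≈ 2.2077 hours.

2.21 hours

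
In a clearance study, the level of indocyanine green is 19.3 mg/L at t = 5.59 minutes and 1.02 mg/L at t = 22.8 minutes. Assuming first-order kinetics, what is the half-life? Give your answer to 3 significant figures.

4.06 minutes

Over Δt = 22.8 − 5.59 = 17.21 minutes, the level fell by a factor of 19.3/1.02 ≈ 18.922.
n = log₂(18.922) ≈ 4.242 half-lives, so t½ = 17.21/4.242 ≈ 4.0571 minutes.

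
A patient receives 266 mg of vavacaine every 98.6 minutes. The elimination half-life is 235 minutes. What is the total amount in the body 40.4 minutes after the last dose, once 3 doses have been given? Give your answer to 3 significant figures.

The 3 doses were given 237.6, 139, 40.4 minutes ago.
Total = 266·(1/2)^(237.6/235) + 266·(1/2)^(139/235) + 266·(1/2)^(40.4/235)
      = 131.98 + 176.53 + 236.12 ≈ 544.64 mg.

545 mg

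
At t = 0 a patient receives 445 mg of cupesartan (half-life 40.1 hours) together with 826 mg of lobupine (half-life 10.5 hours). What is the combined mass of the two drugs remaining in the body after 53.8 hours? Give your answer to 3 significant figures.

cupesartan: 445 × (1/2)^(53.8/40.1) = 445 × (1/2)^1.3416 ≈ 175.58 mg.
lobupine: 826 × (1/2)^(53.8/10.5) = 826 × (1/2)^5.1238 ≈ 23.69 mg.
Total = 175.58 + 23.69 ≈ 199.27 mg.

199 mg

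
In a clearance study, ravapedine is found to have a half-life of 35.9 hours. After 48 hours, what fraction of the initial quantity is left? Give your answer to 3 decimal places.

n = 48/35.9 ≈ 1.337 half-lives.
Fraction remaining = (1/2)^1.337 ≈ 0.39583.

0.396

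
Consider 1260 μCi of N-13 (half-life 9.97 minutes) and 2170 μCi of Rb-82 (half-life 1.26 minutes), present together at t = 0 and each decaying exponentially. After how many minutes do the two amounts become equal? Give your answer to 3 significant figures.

Set 1260·(1/2)^(t/9.97) = 2170·(1/2)^(t/1.26).
Taking log₂: log₂(1260/2170) = t·(1/9.97 − 1/1.26).
log₂(0.58065) = -0.78427; 1/9.97 − 1/1.26 = -0.69335.
t = -0.78427 / -0.69335 ≈ 1.1311 minutes.

1.13 minutes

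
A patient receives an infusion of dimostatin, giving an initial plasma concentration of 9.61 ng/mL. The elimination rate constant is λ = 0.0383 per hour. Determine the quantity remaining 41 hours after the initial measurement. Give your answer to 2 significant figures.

t½ = ln 2 / λ = 0.69315 / 0.0383 ≈ 18.098 hours.
Number of half-lives: n = 41/18.098 ≈ 2.2655.
Remaining = 9.61 × (1/2)^2.2655 = 9.61 × 0.20798 ≈ 1.9987 ng/mL.

2.0 ng/mL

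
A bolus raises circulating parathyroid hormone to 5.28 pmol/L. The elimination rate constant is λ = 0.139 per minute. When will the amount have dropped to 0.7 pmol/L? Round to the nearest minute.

t½ = ln 2 / λ = 0.69315 / 0.139 ≈ 4.9867 minutes.
Fraction remaining = 0.7/5.28 ≈ 0.13258.
n = log₂(5.28/0.7) = ln(7.5429)/ln 2 ≈ 2.9151 half-lives.
t = n × t½ = 2.9151 × 4.9867 ≈ 14.537 minutes.

15 minutes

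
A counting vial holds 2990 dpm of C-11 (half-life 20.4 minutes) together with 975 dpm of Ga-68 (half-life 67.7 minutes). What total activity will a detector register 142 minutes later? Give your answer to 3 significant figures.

C-11: 2990 × (1/2)^(142/20.4) = 2990 × (1/2)^6.9608 ≈ 24.003 dpm.
Ga-68: 975 × (1/2)^(142/67.7) = 975 × (1/2)^2.0975 ≈ 227.82 dpm.
Total = 24.003 + 227.82 ≈ 251.83 dpm.

252 dpm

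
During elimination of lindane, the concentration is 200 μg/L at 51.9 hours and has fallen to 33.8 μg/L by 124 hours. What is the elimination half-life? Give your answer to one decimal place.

28.1 hours

Over Δt = 124 − 51.9 = 72.1 hours, the level fell by a factor of 200/33.8 ≈ 5.9172.
n = log₂(5.9172) ≈ 2.5649 half-lives, so t½ = 72.1/2.5649 ≈ 28.11 hours.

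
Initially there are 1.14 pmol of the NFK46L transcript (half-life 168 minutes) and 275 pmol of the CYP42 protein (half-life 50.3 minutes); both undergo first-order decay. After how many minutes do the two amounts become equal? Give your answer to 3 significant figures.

Set 1.14·(1/2)^(t/168) = 275·(1/2)^(t/50.3).
Taking log₂: log₂(1.14/275) = t·(1/168 − 1/50.3).
log₂(0.0041455) = -7.9143; 1/168 − 1/50.3 = -0.013928.
t = -7.9143 / -0.013928 ≈ 568.21 minutes.

568 minutes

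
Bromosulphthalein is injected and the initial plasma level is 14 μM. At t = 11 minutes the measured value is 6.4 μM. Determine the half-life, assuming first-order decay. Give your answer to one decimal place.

A/A₀ = 6.4/14 ≈ 0.45714.
n = log₂(2.1875) ≈ 1.1293 half-lives elapsed in 11 minutes.
t½ = 11/1.1293 ≈ 9.7407 minutes.

9.7 minutes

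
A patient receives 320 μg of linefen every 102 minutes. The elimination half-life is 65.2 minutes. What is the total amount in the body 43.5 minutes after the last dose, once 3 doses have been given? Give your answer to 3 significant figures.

293 μg

The 3 doses were given 247.5, 145.5, 43.5 minutes ago.
Total = 320·(1/2)^(247.5/65.2) + 320·(1/2)^(145.5/65.2) + 320·(1/2)^(43.5/65.2)
      = 23.038 + 68.135 + 201.52 ≈ 292.69 μg.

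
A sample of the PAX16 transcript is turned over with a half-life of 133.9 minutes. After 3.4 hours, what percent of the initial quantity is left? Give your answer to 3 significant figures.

3.4 hours = 204 minutes.
n = 204/133.9 ≈ 1.5235 half-lives.
Fraction remaining = (1/2)^1.5235 ≈ 0.34783, i.e. 34.783%.

34.8%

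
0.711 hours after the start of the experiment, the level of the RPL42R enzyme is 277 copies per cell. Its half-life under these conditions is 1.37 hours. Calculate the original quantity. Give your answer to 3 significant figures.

397 copies per cell

Number of half-lives elapsed: n = 0.711/1.37 ≈ 0.51898.
A₀ = A × 2^n = 277 × 2^0.51898 = 277 × 1.4329 ≈ 396.92 copies per cell.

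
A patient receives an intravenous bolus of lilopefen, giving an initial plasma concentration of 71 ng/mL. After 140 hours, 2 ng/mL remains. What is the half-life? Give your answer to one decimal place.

A/A₀ = 2/71 ≈ 0.028169.
n = log₂(35.5) ≈ 5.1497 half-lives elapsed in 140 hours.
t½ = 140/5.1497 ≈ 27.186 hours.

27.2 hours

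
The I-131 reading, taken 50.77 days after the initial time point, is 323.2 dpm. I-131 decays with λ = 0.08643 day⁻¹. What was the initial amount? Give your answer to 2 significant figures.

t½ = ln 2 / λ = 0.69315 / 0.08643 ≈ 8.0198 days.
Number of half-lives elapsed: n = 50.77/8.0198 ≈ 6.3306.
A₀ = A × 2^n = 323.2 × 2^6.3306 = 323.2 × 80.483 ≈ 26012 dpm.

26000 dpm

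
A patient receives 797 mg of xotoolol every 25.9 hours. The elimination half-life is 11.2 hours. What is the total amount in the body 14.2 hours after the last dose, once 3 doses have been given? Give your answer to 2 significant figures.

410 mg

The 3 doses were given 66, 40.1, 14.2 hours ago.
Total = 797·(1/2)^(66/11.2) + 797·(1/2)^(40.1/11.2) + 797·(1/2)^(14.2/11.2)
      = 13.413 + 66.629 + 330.98 ≈ 411.02 mg.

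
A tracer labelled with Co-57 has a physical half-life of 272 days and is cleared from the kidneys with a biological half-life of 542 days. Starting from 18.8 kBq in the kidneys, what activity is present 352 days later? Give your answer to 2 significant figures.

4.9 kBq

1/t_eff = 1/t_phys + 1/t_biol = 1/272 + 1/542 = 0.0055215 per day.
t_eff = 272 × 542 / (272 + 542) ≈ 181.11 days.
Remaining = 18.8 × (1/2)^(352/181.11) = 18.8 × (1/2)^1.9436 ≈ 4.8875 kBq.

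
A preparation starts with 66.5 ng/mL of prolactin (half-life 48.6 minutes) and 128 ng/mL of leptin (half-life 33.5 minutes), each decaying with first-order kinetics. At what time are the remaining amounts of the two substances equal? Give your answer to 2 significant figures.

100 minutes

Set 66.5·(1/2)^(t/48.6) = 128·(1/2)^(t/33.5).
Taking log₂: log₂(66.5/128) = t·(1/48.6 − 1/33.5).
log₂(0.51953) = -0.94472; 1/48.6 − 1/33.5 = -0.0092746.
t = -0.94472 / -0.0092746 ≈ 101.86 minutes.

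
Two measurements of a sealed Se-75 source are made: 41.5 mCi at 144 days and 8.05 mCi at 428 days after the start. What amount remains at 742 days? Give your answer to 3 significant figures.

Over Δt = 428 − 144 = 284 days, the level fell by a factor of 41.5/8.05 ≈ 5.1553.
n = log₂(5.1553) ≈ 2.3661 half-lives, so t½ = 284/2.3661 ≈ 120.03 days.
From t = 428 to t = 742: 8.05 × (1/2)^((742−428)/120.03) ≈ 1.3131 mCi.

1.31 mCi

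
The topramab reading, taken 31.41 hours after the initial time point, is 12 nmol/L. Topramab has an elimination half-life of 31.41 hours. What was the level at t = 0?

24 nmol/L

Number of half-lives elapsed: n = 31.41/31.41 ≈ 1.
A₀ = A × 2^n = 12 × 2^1 = 12 × 2 ≈ 24 nmol/L.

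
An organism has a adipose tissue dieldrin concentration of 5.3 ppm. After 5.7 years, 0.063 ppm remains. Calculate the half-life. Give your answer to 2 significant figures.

A/A₀ = 0.063/5.3 ≈ 0.011887.
n = log₂(84.127) ≈ 6.3945 half-lives elapsed in 5.7 years.
t½ = 5.7/6.3945 ≈ 0.89139 years.

0.89 years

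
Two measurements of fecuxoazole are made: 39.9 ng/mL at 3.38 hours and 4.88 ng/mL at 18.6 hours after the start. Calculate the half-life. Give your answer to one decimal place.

Over Δt = 18.6 − 3.38 = 15.22 hours, the level fell by a factor of 39.9/4.88 ≈ 8.1762.
n = log₂(8.1762) ≈ 3.0314 half-lives, so t½ = 15.22/3.0314 ≈ 5.0207 hours.

5.0 hours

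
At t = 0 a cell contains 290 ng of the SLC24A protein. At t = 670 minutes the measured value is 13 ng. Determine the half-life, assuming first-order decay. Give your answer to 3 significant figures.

A/A₀ = 13/290 ≈ 0.044828.
n = log₂(22.308) ≈ 4.4795 half-lives elapsed in 670 minutes.
t½ = 670/4.4795 ≈ 149.57 minutes.

150 minutes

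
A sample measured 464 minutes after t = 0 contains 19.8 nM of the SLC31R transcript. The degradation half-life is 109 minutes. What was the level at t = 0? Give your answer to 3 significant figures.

Number of half-lives elapsed: n = 464/109 ≈ 4.2569.
A₀ = A × 2^n = 19.8 × 2^4.2569 = 19.8 × 19.118 ≈ 378.54 nM.

379 nM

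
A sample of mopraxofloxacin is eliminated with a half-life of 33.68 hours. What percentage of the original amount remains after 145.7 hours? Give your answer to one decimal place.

5.0%

n = 145.7/33.68 ≈ 4.326 half-lives.
Fraction remaining = (1/2)^4.326 ≈ 0.049859, i.e. 4.9859%.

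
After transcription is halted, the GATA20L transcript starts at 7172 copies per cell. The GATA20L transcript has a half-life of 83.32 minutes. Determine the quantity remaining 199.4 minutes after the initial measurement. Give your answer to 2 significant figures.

Number of half-lives: n = 199.4/83.32 ≈ 2.3932.
Remaining = 7172 × (1/2)^2.3932 = 7172 × 0.19036 ≈ 1365.3 copies per cell.

1400 copies per cell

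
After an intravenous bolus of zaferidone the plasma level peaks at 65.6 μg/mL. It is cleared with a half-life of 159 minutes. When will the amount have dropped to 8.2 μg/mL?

8.2/65.6 = 1/8, so 3 half-lives have elapsed.
t = 3 × 159 = 477 minutes.

477 minutes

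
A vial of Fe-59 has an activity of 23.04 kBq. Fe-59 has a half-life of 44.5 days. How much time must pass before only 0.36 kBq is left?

0.36/23.04 = 1/64, so 6 half-lives have elapsed.
t = 6 × 44.5 = 267 days.

267 days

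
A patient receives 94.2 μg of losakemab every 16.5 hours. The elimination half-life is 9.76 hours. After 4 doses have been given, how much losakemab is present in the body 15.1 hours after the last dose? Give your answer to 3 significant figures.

The 4 doses were given 64.6, 48.1, 31.6, 15.1 hours ago.
Total = 94.2·(1/2)^(64.6/9.76) + 94.2·(1/2)^(48.1/9.76) + 94.2·(1/2)^(31.6/9.76) + 94.2·(1/2)^(15.1/9.76)
      = 0.95847 + 3.0938 + 9.9863 + 32.234 ≈ 46.273 μg.

46.3 μg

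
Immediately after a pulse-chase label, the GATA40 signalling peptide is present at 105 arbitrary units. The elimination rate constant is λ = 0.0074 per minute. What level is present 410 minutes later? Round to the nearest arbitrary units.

t½ = ln 2 / λ = 0.69315 / 0.0074 ≈ 93.669 minutes.
Number of half-lives: n = 410/93.669 ≈ 4.3771.
Remaining = 105 × (1/2)^4.3771 = 105 × 0.048123 ≈ 5.0529 arbitrary units.

5 arbitrary units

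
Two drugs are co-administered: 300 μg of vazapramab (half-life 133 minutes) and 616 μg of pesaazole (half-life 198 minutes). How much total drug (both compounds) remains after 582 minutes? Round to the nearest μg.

vazapramab: 300 × (1/2)^(582/133) = 300 × (1/2)^4.3759 ≈ 14.449 μg.
pesaazole: 616 × (1/2)^(582/198) = 616 × (1/2)^2.9394 ≈ 80.304 μg.
Total = 14.449 + 80.304 ≈ 94.752 μg.

95 μg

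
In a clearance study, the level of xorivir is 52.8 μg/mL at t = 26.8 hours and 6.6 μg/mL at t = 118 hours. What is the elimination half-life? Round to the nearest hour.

Over Δt = 118 − 26.8 = 91.2 hours, the level fell by a factor of 52.8/6.6 ≈ 8.
n = log₂(8) ≈ 3 half-lives, so t½ = 91.2/3 ≈ 30.4 hours.

30 hours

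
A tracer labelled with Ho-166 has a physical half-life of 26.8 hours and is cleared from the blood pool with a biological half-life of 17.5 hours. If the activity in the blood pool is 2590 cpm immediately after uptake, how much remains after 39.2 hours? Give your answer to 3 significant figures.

1/t_eff = 1/t_phys + 1/t_biol = 1/26.8 + 1/17.5 = 0.094456 per hour.
t_eff = 26.8 × 17.5 / (26.8 + 17.5) ≈ 10.587 hours.
Remaining = 2590 × (1/2)^(39.2/10.587) = 2590 × (1/2)^3.7027 ≈ 198.92 cpm.

199 cpm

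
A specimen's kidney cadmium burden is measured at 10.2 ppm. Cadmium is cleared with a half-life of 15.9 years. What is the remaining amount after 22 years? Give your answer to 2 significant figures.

3.9 ppm

Number of half-lives: n = 22/15.9 ≈ 1.3836.
Remaining = 10.2 × (1/2)^1.3836 = 10.2 × 0.38325 ≈ 3.9091 ppm.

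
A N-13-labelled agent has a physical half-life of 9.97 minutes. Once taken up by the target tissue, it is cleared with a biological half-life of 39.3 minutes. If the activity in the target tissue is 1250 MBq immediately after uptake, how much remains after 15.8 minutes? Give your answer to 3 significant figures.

315 MBq

1/t_eff = 1/t_phys + 1/t_biol = 1/9.97 + 1/39.3 = 0.12575 per minute.
t_eff = 9.97 × 39.3 / (9.97 + 39.3) ≈ 7.9525 minutes.
Remaining = 1250 × (1/2)^(15.8/7.9525) = 1250 × (1/2)^1.9868 ≈ 315.37 MBq.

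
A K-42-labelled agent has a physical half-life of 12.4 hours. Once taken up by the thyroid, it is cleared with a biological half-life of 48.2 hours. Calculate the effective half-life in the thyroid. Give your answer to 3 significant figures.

9.86 hours

1/t_eff = 1/t_phys + 1/t_biol = 1/12.4 + 1/48.2 = 0.10139 per hour.
t_eff = 12.4 × 48.2 / (12.4 + 48.2) ≈ 9.8627 hours.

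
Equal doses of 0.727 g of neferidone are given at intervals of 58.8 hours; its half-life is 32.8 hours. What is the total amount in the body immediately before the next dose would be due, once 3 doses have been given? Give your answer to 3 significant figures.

0.288 g

The 3 doses were given 176.4, 117.6, 58.8 hours ago.
Total = 0.727·(1/2)^(176.4/32.8) + 0.727·(1/2)^(117.6/32.8) + 0.727·(1/2)^(58.8/32.8)
      = 0.017482 + 0.060566 + 0.20984 ≈ 0.28789 g.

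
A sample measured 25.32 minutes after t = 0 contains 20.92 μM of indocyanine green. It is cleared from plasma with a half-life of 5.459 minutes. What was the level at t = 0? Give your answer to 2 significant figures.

520 μM

Number of half-lives elapsed: n = 25.32/5.459 ≈ 4.6382.
A₀ = A × 2^n = 20.92 × 2^4.6382 = 20.92 × 24.902 ≈ 520.96 μM.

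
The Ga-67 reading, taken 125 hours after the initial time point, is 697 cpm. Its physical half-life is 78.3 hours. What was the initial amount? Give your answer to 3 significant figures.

Number of half-lives elapsed: n = 125/78.3 ≈ 1.5964.
A₀ = A × 2^n = 697 × 2^1.5964 = 697 × 3.0239 ≈ 2107.7 cpm.

2110 cpm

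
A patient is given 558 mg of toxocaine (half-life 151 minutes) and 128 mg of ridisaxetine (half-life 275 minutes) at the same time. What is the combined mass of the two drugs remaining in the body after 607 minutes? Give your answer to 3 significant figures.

62.1 mg

toxocaine: 558 × (1/2)^(607/151) = 558 × (1/2)^4.0199 ≈ 34.398 mg.
ridisaxetine: 128 × (1/2)^(607/275) = 128 × (1/2)^2.2073 ≈ 27.718 mg.
Total = 34.398 + 27.718 ≈ 62.116 mg.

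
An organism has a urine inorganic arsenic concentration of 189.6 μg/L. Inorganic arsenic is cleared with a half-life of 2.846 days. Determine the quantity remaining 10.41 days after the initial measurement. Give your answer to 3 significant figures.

Number of half-lives: n = 10.41/2.846 ≈ 3.6578.
Remaining = 189.6 × (1/2)^3.6578 = 189.6 × 0.079232 ≈ 15.022 μg/L.

15.0 μg/L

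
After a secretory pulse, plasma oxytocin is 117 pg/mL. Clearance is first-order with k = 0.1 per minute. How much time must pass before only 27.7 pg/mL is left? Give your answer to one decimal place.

t½ = ln 2 / k = 0.69315 / 0.1 ≈ 6.9315 minutes.
Fraction remaining = 27.7/117 ≈ 0.23675.
n = log₂(117/27.7) = ln(4.2238)/ln 2 ≈ 2.0786 half-lives.
t = n × t½ = 2.0786 × 6.9315 ≈ 14.407 minutes.

14.4 minutes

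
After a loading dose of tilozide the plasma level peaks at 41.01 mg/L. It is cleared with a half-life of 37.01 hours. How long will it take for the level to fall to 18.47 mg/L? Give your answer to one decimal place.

42.6 hours

Fraction remaining = 18.47/41.01 ≈ 0.45038.
n = log₂(41.01/18.47) = ln(2.2204)/ln 2 ≈ 1.1508 half-lives.
t = n × t½ = 1.1508 × 37.01 ≈ 42.591 hours.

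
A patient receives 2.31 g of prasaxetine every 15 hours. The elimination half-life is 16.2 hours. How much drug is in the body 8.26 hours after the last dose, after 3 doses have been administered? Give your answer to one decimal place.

The 3 doses were given 38.26, 23.26, 8.26 hours ago.
Total = 2.31·(1/2)^(38.26/16.2) + 2.31·(1/2)^(23.26/16.2) + 2.31·(1/2)^(8.26/16.2)
      = 0.44943 + 0.85387 + 1.6223 ≈ 2.9256 g.

2.9 g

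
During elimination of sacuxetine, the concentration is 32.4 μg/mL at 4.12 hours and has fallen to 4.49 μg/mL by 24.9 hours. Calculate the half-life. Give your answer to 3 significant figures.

Over Δt = 24.9 − 4.12 = 20.78 hours, the level fell by a factor of 32.4/4.49 ≈ 7.216.
n = log₂(7.216) ≈ 2.8512 half-lives, so t½ = 20.78/2.8512 ≈ 7.2881 hours.

7.29 hours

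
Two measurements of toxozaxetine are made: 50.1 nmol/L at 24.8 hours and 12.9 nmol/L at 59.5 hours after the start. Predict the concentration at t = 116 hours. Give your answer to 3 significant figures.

1.42 nmol/L

Over Δt = 59.5 − 24.8 = 34.7 hours, the level fell by a factor of 50.1/12.9 ≈ 3.8837.
n = log₂(3.8837) ≈ 1.9574 half-lives, so t½ = 34.7/1.9574 ≈ 17.727 hours.
From t = 59.5 to t = 116: 12.9 × (1/2)^((116−59.5)/17.727) ≈ 1.4163 nmol/L.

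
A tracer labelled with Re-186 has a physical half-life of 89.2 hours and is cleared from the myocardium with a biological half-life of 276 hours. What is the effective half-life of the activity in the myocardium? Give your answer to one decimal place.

1/t_eff = 1/t_phys + 1/t_biol = 1/89.2 + 1/276 = 0.014834 per hour.
t_eff = 89.2 × 276 / (89.2 + 276) ≈ 67.413 hours.

67.4 hours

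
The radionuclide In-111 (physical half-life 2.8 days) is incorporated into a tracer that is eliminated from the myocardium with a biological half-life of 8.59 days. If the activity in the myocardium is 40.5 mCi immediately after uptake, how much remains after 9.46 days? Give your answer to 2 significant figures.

1.8 mCi

1/t_eff = 1/t_phys + 1/t_biol = 1/2.8 + 1/8.59 = 0.47356 per day.
t_eff = 2.8 × 8.59 / (2.8 + 8.59) ≈ 2.1117 days.
Remaining = 40.5 × (1/2)^(9.46/2.1117) = 40.5 × (1/2)^4.4799 ≈ 1.815 mCi.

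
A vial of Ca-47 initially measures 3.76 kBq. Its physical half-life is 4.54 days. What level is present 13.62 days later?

0.47 kBq

Elapsed time is 3 half-lives (13.62/4.54).
Each half-life halves the amount: 3.76 × (1/2)^3 = 3.76/8 = 0.47 kBq.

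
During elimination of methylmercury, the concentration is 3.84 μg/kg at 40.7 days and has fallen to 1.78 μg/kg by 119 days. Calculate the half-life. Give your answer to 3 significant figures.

Over Δt = 119 − 40.7 = 78.3 days, the level fell by a factor of 3.84/1.78 ≈ 2.1573.
n = log₂(2.1573) ≈ 1.1092 half-lives, so t½ = 78.3/1.1092 ≈ 70.59 days.

70.6 days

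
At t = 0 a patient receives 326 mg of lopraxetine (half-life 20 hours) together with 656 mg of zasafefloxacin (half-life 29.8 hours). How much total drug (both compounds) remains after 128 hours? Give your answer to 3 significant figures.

lopraxetine: 326 × (1/2)^(128/20) = 326 × (1/2)^6.4 ≈ 3.8603 mg.
zasafefloxacin: 656 × (1/2)^(128/29.8) = 656 × (1/2)^4.2953 ≈ 33.411 mg.
Total = 3.8603 + 33.411 ≈ 37.271 mg.

37.3 mg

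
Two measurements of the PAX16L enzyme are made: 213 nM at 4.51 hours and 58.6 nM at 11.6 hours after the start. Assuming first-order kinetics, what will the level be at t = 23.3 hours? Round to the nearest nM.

7 nM

Over Δt = 11.6 − 4.51 = 7.09 hours, the level fell by a factor of 213/58.6 ≈ 3.6348.
n = log₂(3.6348) ≈ 1.8619 half-lives, so t½ = 7.09/1.8619 ≈ 3.808 hours.
From t = 11.6 to t = 23.3: 58.6 × (1/2)^((23.3−11.6)/3.808) ≈ 6.966 nM.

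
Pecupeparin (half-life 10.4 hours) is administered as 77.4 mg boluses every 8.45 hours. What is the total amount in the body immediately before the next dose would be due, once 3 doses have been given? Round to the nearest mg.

The 3 doses were given 25.35, 16.9, 8.45 hours ago.
Total = 77.4·(1/2)^(25.35/10.4) + 77.4·(1/2)^(16.9/10.4) + 77.4·(1/2)^(8.45/10.4)
      = 14.288 + 25.094 + 44.071 ≈ 83.453 mg.

83 mg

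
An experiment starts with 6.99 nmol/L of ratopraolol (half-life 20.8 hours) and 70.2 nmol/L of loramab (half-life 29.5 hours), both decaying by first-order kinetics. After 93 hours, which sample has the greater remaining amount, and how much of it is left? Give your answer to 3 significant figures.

loramab, 7.89 nmol/L

ratopraolol: 6.99 × (1/2)^4.4712 ≈ 0.31516 nmol/L.
loramab: 70.2 × (1/2)^3.1525 ≈ 7.8945 nmol/L.
Loramab has more remaining, at ≈ 7.8945 nmol/L.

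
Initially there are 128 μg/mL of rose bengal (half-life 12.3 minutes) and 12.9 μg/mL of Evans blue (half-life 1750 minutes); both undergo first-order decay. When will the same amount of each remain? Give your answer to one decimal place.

Set 128·(1/2)^(t/12.3) = 12.9·(1/2)^(t/1750).
Taking log₂: log₂(128/12.9) = t·(1/12.3 − 1/1750).
log₂(9.9225) = 3.3107; 1/12.3 − 1/1750 = 0.080729.
t = 3.3107 / 0.080729 ≈ 41.01 minutes.

41.0 minutes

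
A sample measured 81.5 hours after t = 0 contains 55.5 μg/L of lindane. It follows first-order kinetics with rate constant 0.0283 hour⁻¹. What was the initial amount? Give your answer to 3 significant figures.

557 μg/L

t½ = ln 2 / k = 0.69315 / 0.0283 ≈ 24.493 hours.
Number of half-lives elapsed: n = 81.5/24.493 ≈ 3.3275.
A₀ = A × 2^n = 55.5 × 2^3.3275 = 55.5 × 10.039 ≈ 557.15 μg/L.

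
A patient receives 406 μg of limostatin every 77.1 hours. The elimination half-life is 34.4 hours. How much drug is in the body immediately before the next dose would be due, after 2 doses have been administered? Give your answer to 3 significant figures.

104 μg

The 2 doses were given 154.2, 77.1 hours ago.
Total = 406·(1/2)^(154.2/34.4) + 406·(1/2)^(77.1/34.4)
      = 18.161 + 85.868 ≈ 104.03 μg.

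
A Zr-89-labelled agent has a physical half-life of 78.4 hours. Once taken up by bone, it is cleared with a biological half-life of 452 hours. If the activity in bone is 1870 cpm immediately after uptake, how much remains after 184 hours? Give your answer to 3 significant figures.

277 cpm

1/t_eff = 1/t_phys + 1/t_biol = 1/78.4 + 1/452 = 0.014967 per hour.
t_eff = 78.4 × 452 / (78.4 + 452) ≈ 66.811 hours.
Remaining = 1870 × (1/2)^(184/66.811) = 1870 × (1/2)^2.754 ≈ 277.2 cpm.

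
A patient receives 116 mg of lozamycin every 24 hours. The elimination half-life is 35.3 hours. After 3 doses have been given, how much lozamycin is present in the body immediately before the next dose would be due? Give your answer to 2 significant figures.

150 mg

The 3 doses were given 72, 48, 24 hours ago.
Total = 116·(1/2)^(72/35.3) + 116·(1/2)^(48/35.3) + 116·(1/2)^(24/35.3)
      = 28.214 + 45.199 + 72.409 ≈ 145.82 mg.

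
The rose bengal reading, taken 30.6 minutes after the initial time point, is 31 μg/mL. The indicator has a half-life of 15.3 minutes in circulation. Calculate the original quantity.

Number of half-lives elapsed: n = 30.6/15.3 ≈ 2.
A₀ = A × 2^n = 31 × 2^2 = 31 × 4 ≈ 124 μg/mL.

124 μg/mL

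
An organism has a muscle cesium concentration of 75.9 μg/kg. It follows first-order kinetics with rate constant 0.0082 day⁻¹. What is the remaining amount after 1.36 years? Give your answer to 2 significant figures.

1.3 μg/kg

t½ = ln 2 / k = 0.69315 / 0.0082 ≈ 84.53 days.
Convert the elapsed time: 1.36 years = 496.4 days.
Number of half-lives: n = 496.4/84.53 ≈ 5.8725.
Remaining = 75.9 × (1/2)^5.8725 = 75.9 × 0.017069 ≈ 1.2956 μg/kg.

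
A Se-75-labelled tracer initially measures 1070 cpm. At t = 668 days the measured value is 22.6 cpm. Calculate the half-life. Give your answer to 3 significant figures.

A/A₀ = 22.6/1070 ≈ 0.021121.
n = log₂(47.345) ≈ 5.5651 half-lives elapsed in 668 days.
t½ = 668/5.5651 ≈ 120.03 days.

120 days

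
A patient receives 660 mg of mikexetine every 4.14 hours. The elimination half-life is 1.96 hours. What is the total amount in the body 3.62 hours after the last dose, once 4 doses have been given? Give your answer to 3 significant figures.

The 4 doses were given 16.04, 11.9, 7.76, 3.62 hours ago.
Total = 660·(1/2)^(16.04/1.96) + 660·(1/2)^(11.9/1.96) + 660·(1/2)^(7.76/1.96) + 660·(1/2)^(3.62/1.96)
      = 2.2699 + 9.8144 + 42.434 + 183.47 ≈ 237.99 mg.

238 mg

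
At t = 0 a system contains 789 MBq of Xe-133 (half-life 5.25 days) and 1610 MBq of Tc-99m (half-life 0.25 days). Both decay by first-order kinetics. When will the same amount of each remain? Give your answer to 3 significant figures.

0.270 days

Set 789·(1/2)^(t/5.25) = 1610·(1/2)^(t/0.25).
Taking log₂: log₂(789/1610) = t·(1/5.25 − 1/0.25).
log₂(0.49006) = -1.029; 1/5.25 − 1/0.25 = -3.8095.
t = -1.029 / -3.8095 ≈ 0.2701 days.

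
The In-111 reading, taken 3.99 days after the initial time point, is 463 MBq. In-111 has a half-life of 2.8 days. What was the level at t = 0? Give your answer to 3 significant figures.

Number of half-lives elapsed: n = 3.99/2.8 ≈ 1.425.
A₀ = A × 2^n = 463 × 2^1.425 = 463 × 2.6851 ≈ 1243.2 MBq.

1240 MBq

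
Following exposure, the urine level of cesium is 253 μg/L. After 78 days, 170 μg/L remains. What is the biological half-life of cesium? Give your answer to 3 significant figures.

136 days

A/A₀ = 170/253 ≈ 0.67194.
n = log₂(1.4882) ≈ 0.5736 half-lives elapsed in 78 days.
t½ = 78/0.5736 ≈ 135.98 days.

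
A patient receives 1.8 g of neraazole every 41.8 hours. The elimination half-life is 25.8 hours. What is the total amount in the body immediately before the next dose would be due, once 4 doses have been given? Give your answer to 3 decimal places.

0.858 g

The 4 doses were given 167.2, 125.4, 83.6, 41.8 hours ago.
Total = 1.8·(1/2)^(167.2/25.8) + 1.8·(1/2)^(125.4/25.8) + 1.8·(1/2)^(83.6/25.8) + 1.8·(1/2)^(41.8/25.8)
      = 0.020156 + 0.061962 + 0.19048 + 0.58554 ≈ 0.85814 g.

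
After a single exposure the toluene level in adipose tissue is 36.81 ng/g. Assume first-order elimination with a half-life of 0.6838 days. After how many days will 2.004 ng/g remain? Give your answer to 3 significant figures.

2.87 days

Fraction remaining = 2.004/36.81 ≈ 0.054442.
n = log₂(36.81/2.004) = ln(18.368)/ln 2 ≈ 4.1991 half-lives.
t = n × t½ = 4.1991 × 0.6838 ≈ 2.8714 days.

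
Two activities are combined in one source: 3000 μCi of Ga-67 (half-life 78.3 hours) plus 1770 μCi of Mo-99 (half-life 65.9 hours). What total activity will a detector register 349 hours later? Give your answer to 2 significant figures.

Ga-67: 3000 × (1/2)^(349/78.3) = 3000 × (1/2)^4.4572 ≈ 136.57 μCi.
Mo-99: 1770 × (1/2)^(349/65.9) = 1770 × (1/2)^5.2959 ≈ 45.055 μCi.
Total = 136.57 + 45.055 ≈ 181.63 μCi.

180 μCi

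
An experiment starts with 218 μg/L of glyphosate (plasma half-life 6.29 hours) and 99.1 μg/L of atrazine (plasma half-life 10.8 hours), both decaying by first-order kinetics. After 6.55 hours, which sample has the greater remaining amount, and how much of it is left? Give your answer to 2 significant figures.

glyphosate: 218 × (1/2)^1.0413 ≈ 105.92 μg/L.
atrazine: 99.1 × (1/2)^0.60648 ≈ 65.089 μg/L.
Glyphosate has more remaining, at ≈ 105.92 μg/L.

glyphosate, 110 μg/L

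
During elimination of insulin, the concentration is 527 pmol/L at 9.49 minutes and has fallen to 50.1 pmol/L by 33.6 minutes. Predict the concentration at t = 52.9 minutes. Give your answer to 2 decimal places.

Over Δt = 33.6 − 9.49 = 24.11 minutes, the level fell by a factor of 527/50.1 ≈ 10.519.
n = log₂(10.519) ≈ 3.3949 half-lives, so t½ = 24.11/3.3949 ≈ 7.1018 minutes.
From t = 33.6 to t = 52.9: 50.1 × (1/2)^((52.9−33.6)/7.1018) ≈ 7.6164 pmol/L.

7.62 pmol/L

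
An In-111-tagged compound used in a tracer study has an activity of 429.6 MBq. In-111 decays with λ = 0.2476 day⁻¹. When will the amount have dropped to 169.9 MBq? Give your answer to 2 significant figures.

3.7 days

t½ = ln 2 / λ = 0.69315 / 0.2476 ≈ 2.7995 days.
Fraction remaining = 169.9/429.6 ≈ 0.39548.
n = log₂(429.6/169.9) = ln(2.5285)/ln 2 ≈ 1.3383 half-lives.
t = n × t½ = 1.3383 × 2.7995 ≈ 3.7465 days.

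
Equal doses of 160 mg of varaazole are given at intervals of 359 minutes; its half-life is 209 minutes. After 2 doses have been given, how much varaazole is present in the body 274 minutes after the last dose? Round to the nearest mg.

84 mg

The 2 doses were given 633, 274 minutes ago.
Total = 160·(1/2)^(633/209) + 160·(1/2)^(274/209)
      = 19.606 + 64.486 ≈ 84.092 mg.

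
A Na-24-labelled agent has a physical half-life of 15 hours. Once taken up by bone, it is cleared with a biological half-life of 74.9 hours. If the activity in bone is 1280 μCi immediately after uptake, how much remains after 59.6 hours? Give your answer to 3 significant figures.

1/t_eff = 1/t_phys + 1/t_biol = 1/15 + 1/74.9 = 0.080018 per hour.
t_eff = 15 × 74.9 / (15 + 74.9) ≈ 12.497 hours.
Remaining = 1280 × (1/2)^(59.6/12.497) = 1280 × (1/2)^4.7691 ≈ 46.944 μCi.

46.9 μCi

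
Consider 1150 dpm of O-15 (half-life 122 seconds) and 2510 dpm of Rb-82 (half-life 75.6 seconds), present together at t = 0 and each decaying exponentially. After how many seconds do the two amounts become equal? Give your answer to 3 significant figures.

Set 1150·(1/2)^(t/122) = 2510·(1/2)^(t/75.6).
Taking log₂: log₂(1150/2510) = t·(1/122 − 1/75.6).
log₂(0.45817) = -1.1261; 1/122 − 1/75.6 = -0.0050308.
t = -1.1261 / -0.0050308 ≈ 223.83 seconds.

224 seconds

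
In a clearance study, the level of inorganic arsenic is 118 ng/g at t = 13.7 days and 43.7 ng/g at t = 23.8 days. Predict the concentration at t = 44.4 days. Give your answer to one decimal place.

5.8 ng/g

Over Δt = 23.8 − 13.7 = 10.1 days, the level fell by a factor of 118/43.7 ≈ 2.7002.
n = log₂(2.7002) ≈ 1.4331 half-lives, so t½ = 10.1/1.4331 ≈ 7.0477 days.
From t = 23.8 to t = 44.4: 43.7 × (1/2)^((44.4−23.8)/7.0477) ≈ 5.7623 ng/g.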